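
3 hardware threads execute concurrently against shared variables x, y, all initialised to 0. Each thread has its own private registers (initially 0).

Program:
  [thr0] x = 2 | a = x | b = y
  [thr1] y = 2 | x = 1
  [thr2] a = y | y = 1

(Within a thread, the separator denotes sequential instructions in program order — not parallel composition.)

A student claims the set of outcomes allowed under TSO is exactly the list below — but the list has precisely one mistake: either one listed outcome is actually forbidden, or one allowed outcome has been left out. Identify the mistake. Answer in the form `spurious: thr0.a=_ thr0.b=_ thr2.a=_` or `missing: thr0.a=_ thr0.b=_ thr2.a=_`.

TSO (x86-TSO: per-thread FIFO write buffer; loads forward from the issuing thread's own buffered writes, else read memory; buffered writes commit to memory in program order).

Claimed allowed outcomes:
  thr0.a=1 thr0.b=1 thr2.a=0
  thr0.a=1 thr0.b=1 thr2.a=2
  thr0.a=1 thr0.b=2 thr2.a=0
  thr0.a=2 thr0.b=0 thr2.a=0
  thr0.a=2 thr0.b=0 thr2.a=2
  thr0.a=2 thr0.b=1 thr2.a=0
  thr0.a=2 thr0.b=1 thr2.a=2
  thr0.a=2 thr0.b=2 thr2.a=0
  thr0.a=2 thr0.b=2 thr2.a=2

missing: thr0.a=1 thr0.b=2 thr2.a=2

outcome vector order: (thr0.a,thr0.b,thr2.a)
under TSO → 1/1/0 1/1/2 1/2/0 1/2/2 2/0/0 2/0/2 2/1/0 2/1/2 2/2/0 2/2/2
TSO∖claimed = {1/2/2}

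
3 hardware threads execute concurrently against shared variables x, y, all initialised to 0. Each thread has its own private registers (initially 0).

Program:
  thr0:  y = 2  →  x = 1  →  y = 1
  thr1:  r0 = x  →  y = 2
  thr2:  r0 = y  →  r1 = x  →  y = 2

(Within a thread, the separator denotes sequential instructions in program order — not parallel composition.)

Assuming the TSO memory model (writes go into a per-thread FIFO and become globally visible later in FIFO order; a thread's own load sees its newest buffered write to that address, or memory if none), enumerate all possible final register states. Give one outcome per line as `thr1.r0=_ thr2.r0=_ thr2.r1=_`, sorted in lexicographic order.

outcome vector order: (thr1.r0,thr2.r0,thr2.r1)
|TSO outcomes| = 10

thr1.r0=0 thr2.r0=0 thr2.r1=0
thr1.r0=0 thr2.r0=0 thr2.r1=1
thr1.r0=0 thr2.r0=1 thr2.r1=1
thr1.r0=0 thr2.r0=2 thr2.r1=0
thr1.r0=0 thr2.r0=2 thr2.r1=1
thr1.r0=1 thr2.r0=0 thr2.r1=0
thr1.r0=1 thr2.r0=0 thr2.r1=1
thr1.r0=1 thr2.r0=1 thr2.r1=1
thr1.r0=1 thr2.r0=2 thr2.r1=0
thr1.r0=1 thr2.r0=2 thr2.r1=1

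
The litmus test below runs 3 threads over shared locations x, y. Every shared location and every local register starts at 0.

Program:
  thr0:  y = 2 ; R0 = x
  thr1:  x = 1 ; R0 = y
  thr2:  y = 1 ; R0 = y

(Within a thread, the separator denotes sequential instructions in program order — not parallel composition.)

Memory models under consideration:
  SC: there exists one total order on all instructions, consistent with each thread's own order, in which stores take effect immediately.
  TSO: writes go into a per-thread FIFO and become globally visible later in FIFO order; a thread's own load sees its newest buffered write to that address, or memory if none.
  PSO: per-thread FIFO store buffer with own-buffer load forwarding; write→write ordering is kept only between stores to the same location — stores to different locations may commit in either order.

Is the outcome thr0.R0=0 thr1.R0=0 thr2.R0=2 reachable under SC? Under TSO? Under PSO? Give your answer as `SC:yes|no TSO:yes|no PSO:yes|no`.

SC:no TSO:yes PSO:yes

outcome vector order: (thr0.R0,thr1.R0,thr2.R0)
[SC] allowed = {011; 021; 022; 101; 102; 111; 112; 121; 122}
[TSO] allowed = {001; 002; 011; 012; 021; 022; 101; 102; 111; 112; 121; 122}
[PSO] allowed = {001; 002; 011; 012; 021; 022; 101; 102; 111; 112; 121; 122}
target 002 ∈ {TSO,PSO}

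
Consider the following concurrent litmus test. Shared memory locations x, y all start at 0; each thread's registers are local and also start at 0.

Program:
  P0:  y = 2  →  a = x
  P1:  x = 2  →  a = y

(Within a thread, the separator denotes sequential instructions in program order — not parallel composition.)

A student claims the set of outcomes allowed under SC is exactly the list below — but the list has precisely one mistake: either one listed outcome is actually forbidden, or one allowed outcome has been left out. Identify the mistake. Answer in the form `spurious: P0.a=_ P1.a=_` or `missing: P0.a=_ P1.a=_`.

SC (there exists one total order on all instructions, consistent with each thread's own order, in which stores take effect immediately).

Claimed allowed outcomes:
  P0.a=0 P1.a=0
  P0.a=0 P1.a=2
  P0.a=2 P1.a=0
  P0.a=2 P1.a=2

outcome vector order: (P0.a,P1.a)
SC (3): 02; 20; 22
claimed∖SC = {00}

spurious: P0.a=0 P1.a=0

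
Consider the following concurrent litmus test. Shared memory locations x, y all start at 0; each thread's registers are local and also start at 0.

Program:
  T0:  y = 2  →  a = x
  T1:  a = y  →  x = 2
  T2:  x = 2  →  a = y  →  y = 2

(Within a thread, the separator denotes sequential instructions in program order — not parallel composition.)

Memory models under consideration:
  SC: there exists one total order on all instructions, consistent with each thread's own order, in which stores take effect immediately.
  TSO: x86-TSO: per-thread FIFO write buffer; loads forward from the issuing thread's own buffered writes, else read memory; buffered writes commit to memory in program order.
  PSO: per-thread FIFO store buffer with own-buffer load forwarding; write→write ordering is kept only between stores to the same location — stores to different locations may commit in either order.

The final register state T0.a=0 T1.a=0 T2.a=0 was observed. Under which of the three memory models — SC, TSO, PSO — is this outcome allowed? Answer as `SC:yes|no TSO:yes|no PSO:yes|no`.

SC:no TSO:yes PSO:yes

outcome vector order: (T0.a,T1.a,T2.a)
[SC] allowed = {<0 0 2>, <0 2 2>, <2 0 0>, <2 0 2>, <2 2 0>, <2 2 2>}
[TSO] allowed = {<0 0 0>, <0 0 2>, <0 2 0>, <0 2 2>, <2 0 0>, <2 0 2>, <2 2 0>, <2 2 2>}
[PSO] allowed = {<0 0 0>, <0 0 2>, <0 2 0>, <0 2 2>, <2 0 0>, <2 0 2>, <2 2 0>, <2 2 2>}
target <0 0 0> ∈ {TSO,PSO}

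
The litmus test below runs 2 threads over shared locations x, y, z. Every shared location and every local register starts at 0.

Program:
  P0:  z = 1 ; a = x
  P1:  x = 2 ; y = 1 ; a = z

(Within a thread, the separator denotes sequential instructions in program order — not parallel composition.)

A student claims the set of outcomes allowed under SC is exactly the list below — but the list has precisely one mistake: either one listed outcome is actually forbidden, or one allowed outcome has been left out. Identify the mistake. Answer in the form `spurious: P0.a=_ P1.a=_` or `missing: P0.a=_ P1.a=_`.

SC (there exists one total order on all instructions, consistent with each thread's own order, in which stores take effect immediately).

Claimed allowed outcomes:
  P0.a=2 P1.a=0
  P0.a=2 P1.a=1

missing: P0.a=0 P1.a=1

outcome vector order: (P0.a,P1.a)
SC (3): <0 1>; <2 0>; <2 1>
SC∖claimed = {<0 1>}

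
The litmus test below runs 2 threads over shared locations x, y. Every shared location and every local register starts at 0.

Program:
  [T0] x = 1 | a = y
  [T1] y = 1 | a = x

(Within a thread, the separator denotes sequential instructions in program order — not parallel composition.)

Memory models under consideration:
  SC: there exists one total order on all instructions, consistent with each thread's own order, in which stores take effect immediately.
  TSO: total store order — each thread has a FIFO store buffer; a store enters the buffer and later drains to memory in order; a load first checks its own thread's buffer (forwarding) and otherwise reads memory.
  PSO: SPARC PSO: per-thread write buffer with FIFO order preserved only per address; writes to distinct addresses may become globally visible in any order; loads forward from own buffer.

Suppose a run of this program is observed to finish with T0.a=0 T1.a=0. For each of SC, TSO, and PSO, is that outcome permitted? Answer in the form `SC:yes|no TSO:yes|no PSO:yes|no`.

SC:no TSO:yes PSO:yes

outcome vector order: (T0.a,T1.a)
[SC] allowed = {<0 1>, <1 0>, <1 1>}
[TSO] allowed = {<0 0>, <0 1>, <1 0>, <1 1>}
[PSO] allowed = {<0 0>, <0 1>, <1 0>, <1 1>}
target <0 0> ∈ {TSO,PSO}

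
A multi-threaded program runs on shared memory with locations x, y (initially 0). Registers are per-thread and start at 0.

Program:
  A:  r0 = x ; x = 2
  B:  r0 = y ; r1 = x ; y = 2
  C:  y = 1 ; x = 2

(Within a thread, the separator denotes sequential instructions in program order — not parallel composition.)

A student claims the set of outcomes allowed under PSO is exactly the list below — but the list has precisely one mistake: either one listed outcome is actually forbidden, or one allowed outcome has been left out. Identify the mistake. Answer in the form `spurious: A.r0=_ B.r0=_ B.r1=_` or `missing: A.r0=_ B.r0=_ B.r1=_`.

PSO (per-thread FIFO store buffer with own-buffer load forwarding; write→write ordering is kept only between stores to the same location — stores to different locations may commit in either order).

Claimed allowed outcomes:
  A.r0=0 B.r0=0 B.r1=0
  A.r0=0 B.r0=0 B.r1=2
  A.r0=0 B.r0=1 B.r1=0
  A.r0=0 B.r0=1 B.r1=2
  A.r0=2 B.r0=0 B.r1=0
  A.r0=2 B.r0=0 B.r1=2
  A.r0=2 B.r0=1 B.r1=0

outcome vector order: (A.r0,B.r0,B.r1)
under PSO → (0,0,0) (0,0,2) (0,1,0) (0,1,2) (2,0,0) (2,0,2) (2,1,0) (2,1,2)
PSO∖claimed = {(2,1,2)}

missing: A.r0=2 B.r0=1 B.r1=2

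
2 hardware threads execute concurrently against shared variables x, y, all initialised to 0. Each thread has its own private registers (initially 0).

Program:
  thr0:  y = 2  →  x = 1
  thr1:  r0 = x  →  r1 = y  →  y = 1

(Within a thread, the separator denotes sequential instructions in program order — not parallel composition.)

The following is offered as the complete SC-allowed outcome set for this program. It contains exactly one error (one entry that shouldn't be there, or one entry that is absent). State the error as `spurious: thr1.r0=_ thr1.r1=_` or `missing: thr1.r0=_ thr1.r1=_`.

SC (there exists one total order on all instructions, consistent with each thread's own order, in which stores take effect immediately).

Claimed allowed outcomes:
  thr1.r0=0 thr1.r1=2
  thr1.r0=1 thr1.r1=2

missing: thr1.r0=0 thr1.r1=0

outcome vector order: (thr1.r0,thr1.r1)
SC (3): (0,0), (0,2), (1,2)
SC∖claimed = {(0,0)}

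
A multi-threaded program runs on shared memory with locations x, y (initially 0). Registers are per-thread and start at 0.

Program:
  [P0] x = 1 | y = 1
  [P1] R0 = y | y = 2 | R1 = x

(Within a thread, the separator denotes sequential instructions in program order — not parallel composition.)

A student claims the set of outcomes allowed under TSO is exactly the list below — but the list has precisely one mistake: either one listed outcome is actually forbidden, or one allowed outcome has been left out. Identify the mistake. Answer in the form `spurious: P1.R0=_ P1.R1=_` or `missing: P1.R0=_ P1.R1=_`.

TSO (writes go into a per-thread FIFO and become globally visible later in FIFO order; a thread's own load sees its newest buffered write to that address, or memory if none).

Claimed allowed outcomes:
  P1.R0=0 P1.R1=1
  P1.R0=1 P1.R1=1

outcome vector order: (P1.R0,P1.R1)
TSO (3): (0,0) (0,1) (1,1)
TSO∖claimed = {(0,0)}

missing: P1.R0=0 P1.R1=0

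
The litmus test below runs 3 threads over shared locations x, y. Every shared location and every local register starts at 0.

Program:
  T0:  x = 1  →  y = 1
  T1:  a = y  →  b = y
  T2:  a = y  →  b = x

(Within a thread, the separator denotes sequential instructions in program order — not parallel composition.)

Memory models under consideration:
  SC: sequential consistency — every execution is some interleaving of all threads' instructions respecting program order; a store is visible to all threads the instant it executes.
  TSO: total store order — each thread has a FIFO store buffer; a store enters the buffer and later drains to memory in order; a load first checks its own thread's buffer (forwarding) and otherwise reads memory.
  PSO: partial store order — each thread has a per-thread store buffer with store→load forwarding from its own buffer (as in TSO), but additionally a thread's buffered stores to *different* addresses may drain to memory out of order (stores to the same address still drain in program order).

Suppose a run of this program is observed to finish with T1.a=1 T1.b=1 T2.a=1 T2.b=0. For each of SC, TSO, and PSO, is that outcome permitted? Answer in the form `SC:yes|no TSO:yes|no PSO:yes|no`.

SC:no TSO:no PSO:yes

outcome vector order: (T1.a,T1.b,T2.a,T2.b)
SC (9): 0000 0001 0011 0100 0101 0111 1100 1101 1111
TSO (9): 0000 0001 0011 0100 0101 0111 1100 1101 1111
PSO (12): 0000 0001 0010 0011 0100 0101 0110 0111 1100 1101 1110 1111
target 1110 ∈ {PSO}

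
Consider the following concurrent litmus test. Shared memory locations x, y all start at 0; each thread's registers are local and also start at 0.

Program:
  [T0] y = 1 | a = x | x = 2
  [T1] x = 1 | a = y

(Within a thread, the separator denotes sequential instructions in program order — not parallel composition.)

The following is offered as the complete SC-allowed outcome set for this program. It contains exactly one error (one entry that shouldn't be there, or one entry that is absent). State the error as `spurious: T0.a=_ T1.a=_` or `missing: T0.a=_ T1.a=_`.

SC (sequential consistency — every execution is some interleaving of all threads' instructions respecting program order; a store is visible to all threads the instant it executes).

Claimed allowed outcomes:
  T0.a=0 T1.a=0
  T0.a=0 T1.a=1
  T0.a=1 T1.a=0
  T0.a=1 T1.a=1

outcome vector order: (T0.a,T1.a)
SC: 3 outcomes — {<0 1>, <1 0>, <1 1>}
claimed∖SC = {<0 0>}

spurious: T0.a=0 T1.a=0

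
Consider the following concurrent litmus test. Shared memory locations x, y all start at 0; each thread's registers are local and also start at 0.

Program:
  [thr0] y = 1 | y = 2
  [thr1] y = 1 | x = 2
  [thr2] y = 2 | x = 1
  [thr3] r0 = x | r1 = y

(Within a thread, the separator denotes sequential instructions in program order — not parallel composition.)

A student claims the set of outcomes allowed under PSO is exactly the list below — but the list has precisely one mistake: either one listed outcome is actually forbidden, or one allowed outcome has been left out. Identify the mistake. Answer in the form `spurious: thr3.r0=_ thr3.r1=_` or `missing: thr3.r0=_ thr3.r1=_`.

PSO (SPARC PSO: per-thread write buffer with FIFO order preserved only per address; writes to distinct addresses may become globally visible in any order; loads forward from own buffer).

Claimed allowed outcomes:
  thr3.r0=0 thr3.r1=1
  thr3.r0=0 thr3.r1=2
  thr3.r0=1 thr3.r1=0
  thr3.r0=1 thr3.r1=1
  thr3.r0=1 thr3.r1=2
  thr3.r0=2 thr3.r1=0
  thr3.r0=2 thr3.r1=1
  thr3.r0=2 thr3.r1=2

missing: thr3.r0=0 thr3.r1=0

outcome vector order: (thr3.r0,thr3.r1)
PSO: 9 outcomes — {<0 0>, <0 1>, <0 2>, <1 0>, <1 1>, <1 2>, <2 0>, <2 1>, <2 2>}
PSO∖claimed = {<0 0>}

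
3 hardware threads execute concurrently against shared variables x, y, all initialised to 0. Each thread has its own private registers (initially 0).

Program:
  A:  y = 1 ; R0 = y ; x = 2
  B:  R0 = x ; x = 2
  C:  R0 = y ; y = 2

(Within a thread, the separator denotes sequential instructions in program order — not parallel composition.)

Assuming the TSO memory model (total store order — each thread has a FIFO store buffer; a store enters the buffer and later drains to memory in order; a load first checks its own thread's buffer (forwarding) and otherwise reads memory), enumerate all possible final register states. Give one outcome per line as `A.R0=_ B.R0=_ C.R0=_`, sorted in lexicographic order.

outcome vector order: (A.R0,B.R0,C.R0)
|TSO outcomes| = 8

A.R0=1 B.R0=0 C.R0=0
A.R0=1 B.R0=0 C.R0=1
A.R0=1 B.R0=2 C.R0=0
A.R0=1 B.R0=2 C.R0=1
A.R0=2 B.R0=0 C.R0=0
A.R0=2 B.R0=0 C.R0=1
A.R0=2 B.R0=2 C.R0=0
A.R0=2 B.R0=2 C.R0=1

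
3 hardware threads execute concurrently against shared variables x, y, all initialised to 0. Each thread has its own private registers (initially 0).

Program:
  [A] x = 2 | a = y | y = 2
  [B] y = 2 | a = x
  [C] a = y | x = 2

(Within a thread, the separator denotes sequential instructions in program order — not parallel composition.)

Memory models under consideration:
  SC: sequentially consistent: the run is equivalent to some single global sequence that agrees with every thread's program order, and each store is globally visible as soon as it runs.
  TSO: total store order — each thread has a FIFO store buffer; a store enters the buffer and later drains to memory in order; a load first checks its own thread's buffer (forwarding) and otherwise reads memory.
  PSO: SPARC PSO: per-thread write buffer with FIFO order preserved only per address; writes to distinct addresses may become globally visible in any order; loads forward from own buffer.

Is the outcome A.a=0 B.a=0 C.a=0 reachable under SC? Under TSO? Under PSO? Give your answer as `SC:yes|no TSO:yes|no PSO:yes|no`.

SC:no TSO:yes PSO:yes

outcome vector order: (A.a,B.a,C.a)
under SC → (0,2,0); (0,2,2); (2,0,0); (2,0,2); (2,2,0); (2,2,2)
under TSO → (0,0,0); (0,0,2); (0,2,0); (0,2,2); (2,0,0); (2,0,2); (2,2,0); (2,2,2)
under PSO → (0,0,0); (0,0,2); (0,2,0); (0,2,2); (2,0,0); (2,0,2); (2,2,0); (2,2,2)
target (0,0,0) ∈ {TSO,PSO}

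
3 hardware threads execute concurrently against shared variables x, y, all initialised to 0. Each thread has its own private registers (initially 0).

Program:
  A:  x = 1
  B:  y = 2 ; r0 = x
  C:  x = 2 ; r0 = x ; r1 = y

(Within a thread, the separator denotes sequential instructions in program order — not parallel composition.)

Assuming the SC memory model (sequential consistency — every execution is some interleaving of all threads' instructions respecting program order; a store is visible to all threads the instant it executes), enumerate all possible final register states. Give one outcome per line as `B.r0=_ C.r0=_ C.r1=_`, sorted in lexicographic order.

outcome vector order: (B.r0,C.r0,C.r1)
|SC outcomes| = 9

B.r0=0 C.r0=1 C.r1=2
B.r0=0 C.r0=2 C.r1=2
B.r0=1 C.r0=1 C.r1=0
B.r0=1 C.r0=1 C.r1=2
B.r0=1 C.r0=2 C.r1=0
B.r0=1 C.r0=2 C.r1=2
B.r0=2 C.r0=1 C.r1=2
B.r0=2 C.r0=2 C.r1=0
B.r0=2 C.r0=2 C.r1=2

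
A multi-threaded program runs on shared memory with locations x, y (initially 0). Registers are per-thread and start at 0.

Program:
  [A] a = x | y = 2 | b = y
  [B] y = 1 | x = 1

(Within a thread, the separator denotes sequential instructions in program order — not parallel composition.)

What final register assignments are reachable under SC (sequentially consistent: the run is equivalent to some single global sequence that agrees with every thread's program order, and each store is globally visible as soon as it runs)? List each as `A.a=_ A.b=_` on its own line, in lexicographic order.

A.a=0 A.b=1
A.a=0 A.b=2
A.a=1 A.b=2

outcome vector order: (A.a,A.b)
|SC outcomes| = 3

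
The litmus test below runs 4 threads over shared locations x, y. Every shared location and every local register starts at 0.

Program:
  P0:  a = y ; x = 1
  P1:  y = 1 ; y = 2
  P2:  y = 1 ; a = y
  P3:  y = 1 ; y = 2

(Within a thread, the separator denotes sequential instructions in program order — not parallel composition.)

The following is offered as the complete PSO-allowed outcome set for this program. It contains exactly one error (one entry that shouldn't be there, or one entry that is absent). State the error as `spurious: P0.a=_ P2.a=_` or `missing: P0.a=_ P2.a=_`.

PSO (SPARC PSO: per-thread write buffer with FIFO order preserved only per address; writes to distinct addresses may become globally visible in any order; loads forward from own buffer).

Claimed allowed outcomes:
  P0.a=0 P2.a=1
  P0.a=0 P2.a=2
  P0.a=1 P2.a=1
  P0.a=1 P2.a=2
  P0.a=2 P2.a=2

outcome vector order: (P0.a,P2.a)
under PSO → <0 1> <0 2> <1 1> <1 2> <2 1> <2 2>
PSO∖claimed = {<2 1>}

missing: P0.a=2 P2.a=1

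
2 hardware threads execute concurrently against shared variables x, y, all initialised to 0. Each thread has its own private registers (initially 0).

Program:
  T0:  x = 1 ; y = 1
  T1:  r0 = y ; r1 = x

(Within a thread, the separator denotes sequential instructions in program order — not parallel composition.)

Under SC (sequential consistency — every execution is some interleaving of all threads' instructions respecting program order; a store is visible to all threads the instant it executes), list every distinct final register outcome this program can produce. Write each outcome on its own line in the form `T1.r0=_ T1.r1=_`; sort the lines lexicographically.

outcome vector order: (T1.r0,T1.r1)
|SC outcomes| = 3

T1.r0=0 T1.r1=0
T1.r0=0 T1.r1=1
T1.r0=1 T1.r1=1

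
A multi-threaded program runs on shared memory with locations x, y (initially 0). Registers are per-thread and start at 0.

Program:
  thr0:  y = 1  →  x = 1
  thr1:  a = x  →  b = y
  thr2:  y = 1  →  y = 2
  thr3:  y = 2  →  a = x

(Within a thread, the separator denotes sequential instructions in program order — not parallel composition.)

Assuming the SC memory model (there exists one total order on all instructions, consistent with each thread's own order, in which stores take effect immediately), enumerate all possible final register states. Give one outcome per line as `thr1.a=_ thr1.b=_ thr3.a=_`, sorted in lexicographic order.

outcome vector order: (thr1.a,thr1.b,thr3.a)
|SC outcomes| = 10

thr1.a=0 thr1.b=0 thr3.a=0
thr1.a=0 thr1.b=0 thr3.a=1
thr1.a=0 thr1.b=1 thr3.a=0
thr1.a=0 thr1.b=1 thr3.a=1
thr1.a=0 thr1.b=2 thr3.a=0
thr1.a=0 thr1.b=2 thr3.a=1
thr1.a=1 thr1.b=1 thr3.a=0
thr1.a=1 thr1.b=1 thr3.a=1
thr1.a=1 thr1.b=2 thr3.a=0
thr1.a=1 thr1.b=2 thr3.a=1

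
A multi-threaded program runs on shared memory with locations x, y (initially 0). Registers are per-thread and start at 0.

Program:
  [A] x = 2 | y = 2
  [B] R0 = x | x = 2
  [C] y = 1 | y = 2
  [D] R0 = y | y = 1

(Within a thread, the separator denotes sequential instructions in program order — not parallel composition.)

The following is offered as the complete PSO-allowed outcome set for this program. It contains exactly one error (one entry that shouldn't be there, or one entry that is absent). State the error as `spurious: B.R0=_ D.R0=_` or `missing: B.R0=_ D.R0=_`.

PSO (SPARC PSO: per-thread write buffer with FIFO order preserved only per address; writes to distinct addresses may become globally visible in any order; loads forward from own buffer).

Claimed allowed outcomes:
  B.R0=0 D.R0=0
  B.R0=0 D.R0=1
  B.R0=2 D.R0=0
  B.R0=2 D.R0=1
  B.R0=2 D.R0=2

outcome vector order: (B.R0,D.R0)
under PSO → <0 0>; <0 1>; <0 2>; <2 0>; <2 1>; <2 2>
PSO∖claimed = {<0 2>}

missing: B.R0=0 D.R0=2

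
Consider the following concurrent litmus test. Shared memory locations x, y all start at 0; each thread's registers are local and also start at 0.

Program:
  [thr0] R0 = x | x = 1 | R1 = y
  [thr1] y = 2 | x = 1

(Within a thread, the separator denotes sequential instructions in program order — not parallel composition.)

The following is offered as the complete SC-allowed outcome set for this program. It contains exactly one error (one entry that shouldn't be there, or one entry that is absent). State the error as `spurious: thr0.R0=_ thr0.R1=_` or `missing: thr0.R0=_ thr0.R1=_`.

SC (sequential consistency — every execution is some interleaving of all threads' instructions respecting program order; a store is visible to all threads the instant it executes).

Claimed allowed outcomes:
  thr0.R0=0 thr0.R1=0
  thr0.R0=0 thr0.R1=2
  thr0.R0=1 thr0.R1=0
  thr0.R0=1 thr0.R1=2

outcome vector order: (thr0.R0,thr0.R1)
SC: 3 outcomes — {(0,0), (0,2), (1,2)}
claimed∖SC = {(1,0)}

spurious: thr0.R0=1 thr0.R1=0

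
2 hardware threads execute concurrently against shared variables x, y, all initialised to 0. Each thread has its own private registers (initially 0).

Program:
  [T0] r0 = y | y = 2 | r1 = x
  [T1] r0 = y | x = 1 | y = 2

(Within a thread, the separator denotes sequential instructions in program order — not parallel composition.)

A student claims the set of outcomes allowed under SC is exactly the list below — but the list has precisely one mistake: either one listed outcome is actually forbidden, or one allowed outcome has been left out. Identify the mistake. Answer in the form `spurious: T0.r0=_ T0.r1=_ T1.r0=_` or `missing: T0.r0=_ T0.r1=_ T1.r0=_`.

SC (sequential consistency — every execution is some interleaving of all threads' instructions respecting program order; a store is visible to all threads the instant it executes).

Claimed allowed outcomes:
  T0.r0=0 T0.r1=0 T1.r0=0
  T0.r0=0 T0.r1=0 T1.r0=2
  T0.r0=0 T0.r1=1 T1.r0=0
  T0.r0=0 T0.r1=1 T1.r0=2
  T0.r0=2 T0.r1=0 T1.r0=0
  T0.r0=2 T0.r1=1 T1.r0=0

outcome vector order: (T0.r0,T0.r1,T1.r0)
[SC] allowed = {0/0/0; 0/0/2; 0/1/0; 0/1/2; 2/1/0}
claimed∖SC = {2/0/0}

spurious: T0.r0=2 T0.r1=0 T1.r0=0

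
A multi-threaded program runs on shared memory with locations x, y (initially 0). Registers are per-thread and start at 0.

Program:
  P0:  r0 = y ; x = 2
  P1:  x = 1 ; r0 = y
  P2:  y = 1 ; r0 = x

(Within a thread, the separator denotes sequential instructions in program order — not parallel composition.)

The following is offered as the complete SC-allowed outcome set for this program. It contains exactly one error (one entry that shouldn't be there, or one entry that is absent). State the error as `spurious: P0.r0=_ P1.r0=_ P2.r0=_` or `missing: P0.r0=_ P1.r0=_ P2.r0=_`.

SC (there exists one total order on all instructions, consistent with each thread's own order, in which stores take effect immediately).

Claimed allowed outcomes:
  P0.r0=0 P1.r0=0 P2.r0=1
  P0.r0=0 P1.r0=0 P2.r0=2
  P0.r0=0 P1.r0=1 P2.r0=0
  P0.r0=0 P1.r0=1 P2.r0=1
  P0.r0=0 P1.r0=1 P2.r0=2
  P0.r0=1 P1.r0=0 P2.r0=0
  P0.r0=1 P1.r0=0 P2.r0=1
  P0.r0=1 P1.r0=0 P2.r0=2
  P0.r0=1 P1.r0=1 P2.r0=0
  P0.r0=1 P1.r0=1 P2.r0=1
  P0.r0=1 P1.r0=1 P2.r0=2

outcome vector order: (P0.r0,P1.r0,P2.r0)
under SC → 001; 002; 010; 011; 012; 101; 102; 110; 111; 112
claimed∖SC = {100}

spurious: P0.r0=1 P1.r0=0 P2.r0=0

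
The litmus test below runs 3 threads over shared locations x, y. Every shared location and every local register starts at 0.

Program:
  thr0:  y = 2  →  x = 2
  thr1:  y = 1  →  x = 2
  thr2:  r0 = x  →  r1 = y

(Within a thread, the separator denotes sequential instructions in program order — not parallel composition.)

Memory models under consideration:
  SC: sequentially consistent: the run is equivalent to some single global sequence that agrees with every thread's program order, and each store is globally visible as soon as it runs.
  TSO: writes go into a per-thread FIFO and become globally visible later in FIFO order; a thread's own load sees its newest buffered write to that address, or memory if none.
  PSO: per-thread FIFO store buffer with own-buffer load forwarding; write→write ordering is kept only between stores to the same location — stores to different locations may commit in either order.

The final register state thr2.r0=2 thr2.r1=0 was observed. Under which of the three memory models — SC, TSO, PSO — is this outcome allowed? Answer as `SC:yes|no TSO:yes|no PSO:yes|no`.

outcome vector order: (thr2.r0,thr2.r1)
under SC → (0,0); (0,1); (0,2); (2,1); (2,2)
under TSO → (0,0); (0,1); (0,2); (2,1); (2,2)
under PSO → (0,0); (0,1); (0,2); (2,0); (2,1); (2,2)
target (2,0) ∈ {PSO}

SC:no TSO:no PSO:yes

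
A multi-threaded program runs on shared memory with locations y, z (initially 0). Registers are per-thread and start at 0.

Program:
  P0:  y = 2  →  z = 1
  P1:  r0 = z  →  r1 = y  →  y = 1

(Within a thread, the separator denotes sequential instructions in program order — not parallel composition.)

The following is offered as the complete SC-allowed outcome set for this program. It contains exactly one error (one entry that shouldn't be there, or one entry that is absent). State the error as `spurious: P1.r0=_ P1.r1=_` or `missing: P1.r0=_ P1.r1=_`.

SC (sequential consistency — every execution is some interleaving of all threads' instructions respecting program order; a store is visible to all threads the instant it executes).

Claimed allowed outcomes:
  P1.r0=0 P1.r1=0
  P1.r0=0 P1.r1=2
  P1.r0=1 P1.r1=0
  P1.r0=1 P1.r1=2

outcome vector order: (P1.r0,P1.r1)
under SC → <0 0>, <0 2>, <1 2>
claimed∖SC = {<1 0>}

spurious: P1.r0=1 P1.r1=0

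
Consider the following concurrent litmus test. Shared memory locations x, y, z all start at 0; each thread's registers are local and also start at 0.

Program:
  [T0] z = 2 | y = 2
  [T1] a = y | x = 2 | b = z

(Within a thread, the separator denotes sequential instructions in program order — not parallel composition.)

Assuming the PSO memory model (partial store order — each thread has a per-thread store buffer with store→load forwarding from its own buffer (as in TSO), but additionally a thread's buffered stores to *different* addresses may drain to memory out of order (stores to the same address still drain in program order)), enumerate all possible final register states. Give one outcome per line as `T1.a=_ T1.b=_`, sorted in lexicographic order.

T1.a=0 T1.b=0
T1.a=0 T1.b=2
T1.a=2 T1.b=0
T1.a=2 T1.b=2

outcome vector order: (T1.a,T1.b)
|PSO outcomes| = 4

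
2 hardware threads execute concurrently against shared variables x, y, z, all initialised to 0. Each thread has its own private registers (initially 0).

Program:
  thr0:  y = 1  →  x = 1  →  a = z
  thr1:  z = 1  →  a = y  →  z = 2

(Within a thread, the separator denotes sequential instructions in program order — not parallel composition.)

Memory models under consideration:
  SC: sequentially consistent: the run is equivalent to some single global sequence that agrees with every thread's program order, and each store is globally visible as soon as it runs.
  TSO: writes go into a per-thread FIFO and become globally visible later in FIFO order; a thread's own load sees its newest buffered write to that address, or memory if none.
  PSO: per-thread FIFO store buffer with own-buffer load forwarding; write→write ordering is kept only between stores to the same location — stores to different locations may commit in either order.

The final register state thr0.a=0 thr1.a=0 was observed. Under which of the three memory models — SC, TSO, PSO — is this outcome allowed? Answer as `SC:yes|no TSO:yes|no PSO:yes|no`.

SC:no TSO:yes PSO:yes

outcome vector order: (thr0.a,thr1.a)
SC (5): <0 1>, <1 0>, <1 1>, <2 0>, <2 1>
TSO (6): <0 0>, <0 1>, <1 0>, <1 1>, <2 0>, <2 1>
PSO (6): <0 0>, <0 1>, <1 0>, <1 1>, <2 0>, <2 1>
target <0 0> ∈ {TSO,PSO}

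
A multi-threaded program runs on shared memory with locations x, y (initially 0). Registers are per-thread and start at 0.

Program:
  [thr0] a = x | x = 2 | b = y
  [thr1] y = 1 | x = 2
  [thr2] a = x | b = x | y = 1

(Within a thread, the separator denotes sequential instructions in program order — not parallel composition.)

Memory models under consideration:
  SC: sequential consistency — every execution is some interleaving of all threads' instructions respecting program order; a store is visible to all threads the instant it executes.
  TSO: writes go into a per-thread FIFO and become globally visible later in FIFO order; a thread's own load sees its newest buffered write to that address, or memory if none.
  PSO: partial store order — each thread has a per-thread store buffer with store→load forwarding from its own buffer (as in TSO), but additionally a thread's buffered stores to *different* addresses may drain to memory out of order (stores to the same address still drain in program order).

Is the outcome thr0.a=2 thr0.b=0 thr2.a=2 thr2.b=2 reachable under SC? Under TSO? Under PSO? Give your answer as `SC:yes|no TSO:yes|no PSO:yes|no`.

SC:no TSO:no PSO:yes

outcome vector order: (thr0.a,thr0.b,thr2.a,thr2.b)
[SC] allowed = {0/0/0/0; 0/0/0/2; 0/0/2/2; 0/1/0/0; 0/1/0/2; 0/1/2/2; 2/1/0/0; 2/1/0/2; 2/1/2/2}
[TSO] allowed = {0/0/0/0; 0/0/0/2; 0/0/2/2; 0/1/0/0; 0/1/0/2; 0/1/2/2; 2/1/0/0; 2/1/0/2; 2/1/2/2}
[PSO] allowed = {0/0/0/0; 0/0/0/2; 0/0/2/2; 0/1/0/0; 0/1/0/2; 0/1/2/2; 2/0/0/0; 2/0/0/2; 2/0/2/2; 2/1/0/0; 2/1/0/2; 2/1/2/2}
target 2/0/2/2 ∈ {PSO}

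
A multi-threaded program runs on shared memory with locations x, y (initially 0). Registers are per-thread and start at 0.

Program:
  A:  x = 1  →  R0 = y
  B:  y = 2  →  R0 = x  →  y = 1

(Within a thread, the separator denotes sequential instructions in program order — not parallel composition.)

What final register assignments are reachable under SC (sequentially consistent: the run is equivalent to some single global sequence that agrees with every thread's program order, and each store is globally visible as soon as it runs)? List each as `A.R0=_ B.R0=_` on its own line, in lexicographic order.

A.R0=0 B.R0=1
A.R0=1 B.R0=0
A.R0=1 B.R0=1
A.R0=2 B.R0=0
A.R0=2 B.R0=1

outcome vector order: (A.R0,B.R0)
|SC outcomes| = 5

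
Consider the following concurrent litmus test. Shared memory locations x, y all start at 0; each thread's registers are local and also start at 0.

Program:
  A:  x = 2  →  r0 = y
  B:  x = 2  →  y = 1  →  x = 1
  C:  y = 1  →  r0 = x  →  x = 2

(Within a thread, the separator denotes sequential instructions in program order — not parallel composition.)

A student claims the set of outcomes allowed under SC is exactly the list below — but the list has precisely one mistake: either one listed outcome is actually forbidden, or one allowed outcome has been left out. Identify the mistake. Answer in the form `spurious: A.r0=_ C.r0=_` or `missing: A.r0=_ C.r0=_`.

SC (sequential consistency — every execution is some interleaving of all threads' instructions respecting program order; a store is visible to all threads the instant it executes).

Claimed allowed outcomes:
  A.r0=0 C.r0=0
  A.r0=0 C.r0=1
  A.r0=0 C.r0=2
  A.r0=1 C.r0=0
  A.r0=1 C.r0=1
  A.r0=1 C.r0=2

outcome vector order: (A.r0,C.r0)
[SC] allowed = {(0,1) (0,2) (1,0) (1,1) (1,2)}
claimed∖SC = {(0,0)}

spurious: A.r0=0 C.r0=0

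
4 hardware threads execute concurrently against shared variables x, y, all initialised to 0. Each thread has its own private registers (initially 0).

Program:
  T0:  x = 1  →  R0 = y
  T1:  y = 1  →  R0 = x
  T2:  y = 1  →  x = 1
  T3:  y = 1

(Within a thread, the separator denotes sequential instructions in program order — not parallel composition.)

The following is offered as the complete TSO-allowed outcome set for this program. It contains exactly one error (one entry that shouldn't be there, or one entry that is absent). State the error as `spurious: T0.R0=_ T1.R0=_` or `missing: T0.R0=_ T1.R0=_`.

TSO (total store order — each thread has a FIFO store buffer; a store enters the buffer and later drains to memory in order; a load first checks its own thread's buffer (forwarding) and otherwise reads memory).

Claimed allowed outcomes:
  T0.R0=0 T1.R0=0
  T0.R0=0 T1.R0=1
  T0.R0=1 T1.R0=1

missing: T0.R0=1 T1.R0=0

outcome vector order: (T0.R0,T1.R0)
[TSO] allowed = {0/0, 0/1, 1/0, 1/1}
TSO∖claimed = {1/0}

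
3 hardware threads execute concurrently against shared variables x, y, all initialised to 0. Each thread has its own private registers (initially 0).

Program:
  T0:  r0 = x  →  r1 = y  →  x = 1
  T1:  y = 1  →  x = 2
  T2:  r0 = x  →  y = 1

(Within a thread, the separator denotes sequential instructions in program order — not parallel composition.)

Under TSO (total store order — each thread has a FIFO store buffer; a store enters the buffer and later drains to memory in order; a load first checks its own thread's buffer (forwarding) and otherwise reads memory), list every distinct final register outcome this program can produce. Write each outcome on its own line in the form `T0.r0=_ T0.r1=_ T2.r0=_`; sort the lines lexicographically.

outcome vector order: (T0.r0,T0.r1,T2.r0)
|TSO outcomes| = 9

T0.r0=0 T0.r1=0 T2.r0=0
T0.r0=0 T0.r1=0 T2.r0=1
T0.r0=0 T0.r1=0 T2.r0=2
T0.r0=0 T0.r1=1 T2.r0=0
T0.r0=0 T0.r1=1 T2.r0=1
T0.r0=0 T0.r1=1 T2.r0=2
T0.r0=2 T0.r1=1 T2.r0=0
T0.r0=2 T0.r1=1 T2.r0=1
T0.r0=2 T0.r1=1 T2.r0=2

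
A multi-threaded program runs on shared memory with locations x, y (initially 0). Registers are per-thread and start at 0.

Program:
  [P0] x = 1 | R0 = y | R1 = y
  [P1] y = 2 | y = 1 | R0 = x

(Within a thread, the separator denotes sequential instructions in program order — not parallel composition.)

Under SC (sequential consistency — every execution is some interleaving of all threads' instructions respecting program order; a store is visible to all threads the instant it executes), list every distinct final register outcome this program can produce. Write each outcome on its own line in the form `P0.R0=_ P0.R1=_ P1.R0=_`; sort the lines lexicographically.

outcome vector order: (P0.R0,P0.R1,P1.R0)
|SC outcomes| = 7

P0.R0=0 P0.R1=0 P1.R0=1
P0.R0=0 P0.R1=1 P1.R0=1
P0.R0=0 P0.R1=2 P1.R0=1
P0.R0=1 P0.R1=1 P1.R0=0
P0.R0=1 P0.R1=1 P1.R0=1
P0.R0=2 P0.R1=1 P1.R0=1
P0.R0=2 P0.R1=2 P1.R0=1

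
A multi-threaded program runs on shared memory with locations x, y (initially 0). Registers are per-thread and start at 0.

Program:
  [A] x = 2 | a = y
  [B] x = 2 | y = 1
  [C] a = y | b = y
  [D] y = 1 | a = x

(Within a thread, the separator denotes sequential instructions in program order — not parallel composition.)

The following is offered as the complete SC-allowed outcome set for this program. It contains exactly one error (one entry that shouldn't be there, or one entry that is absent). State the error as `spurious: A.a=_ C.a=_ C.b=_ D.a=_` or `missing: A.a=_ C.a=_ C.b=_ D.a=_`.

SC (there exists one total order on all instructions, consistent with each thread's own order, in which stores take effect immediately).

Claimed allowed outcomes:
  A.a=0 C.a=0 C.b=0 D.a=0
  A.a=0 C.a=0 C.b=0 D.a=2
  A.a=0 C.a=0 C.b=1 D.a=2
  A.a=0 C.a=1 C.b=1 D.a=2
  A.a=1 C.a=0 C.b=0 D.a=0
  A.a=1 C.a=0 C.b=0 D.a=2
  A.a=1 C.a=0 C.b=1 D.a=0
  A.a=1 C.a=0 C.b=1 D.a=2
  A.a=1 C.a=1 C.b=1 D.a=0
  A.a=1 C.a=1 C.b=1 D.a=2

spurious: A.a=0 C.a=0 C.b=0 D.a=0

outcome vector order: (A.a,C.a,C.b,D.a)
[SC] allowed = {0/0/0/2, 0/0/1/2, 0/1/1/2, 1/0/0/0, 1/0/0/2, 1/0/1/0, 1/0/1/2, 1/1/1/0, 1/1/1/2}
claimed∖SC = {0/0/0/0}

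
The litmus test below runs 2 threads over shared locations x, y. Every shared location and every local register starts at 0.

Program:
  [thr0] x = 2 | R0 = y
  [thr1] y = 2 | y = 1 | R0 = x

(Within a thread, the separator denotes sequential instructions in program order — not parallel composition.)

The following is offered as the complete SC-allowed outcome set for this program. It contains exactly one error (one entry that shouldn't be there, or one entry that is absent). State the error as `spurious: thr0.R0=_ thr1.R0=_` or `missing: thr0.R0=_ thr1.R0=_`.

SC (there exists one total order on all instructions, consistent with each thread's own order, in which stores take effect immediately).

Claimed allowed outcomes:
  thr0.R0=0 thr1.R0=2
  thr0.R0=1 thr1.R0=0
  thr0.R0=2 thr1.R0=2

missing: thr0.R0=1 thr1.R0=2

outcome vector order: (thr0.R0,thr1.R0)
under SC → (0,2), (1,0), (1,2), (2,2)
SC∖claimed = {(1,2)}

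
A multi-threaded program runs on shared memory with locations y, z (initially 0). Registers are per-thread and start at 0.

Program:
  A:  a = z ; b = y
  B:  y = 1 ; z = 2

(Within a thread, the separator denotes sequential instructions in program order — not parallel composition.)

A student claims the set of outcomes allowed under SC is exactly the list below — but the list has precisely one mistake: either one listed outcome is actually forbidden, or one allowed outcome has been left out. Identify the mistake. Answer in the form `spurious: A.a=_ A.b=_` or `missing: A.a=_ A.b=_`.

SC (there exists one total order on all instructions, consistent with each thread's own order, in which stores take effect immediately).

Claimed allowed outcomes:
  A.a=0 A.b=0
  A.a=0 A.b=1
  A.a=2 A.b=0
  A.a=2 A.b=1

outcome vector order: (A.a,A.b)
under SC → 0/0; 0/1; 2/1
claimed∖SC = {2/0}

spurious: A.a=2 A.b=0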